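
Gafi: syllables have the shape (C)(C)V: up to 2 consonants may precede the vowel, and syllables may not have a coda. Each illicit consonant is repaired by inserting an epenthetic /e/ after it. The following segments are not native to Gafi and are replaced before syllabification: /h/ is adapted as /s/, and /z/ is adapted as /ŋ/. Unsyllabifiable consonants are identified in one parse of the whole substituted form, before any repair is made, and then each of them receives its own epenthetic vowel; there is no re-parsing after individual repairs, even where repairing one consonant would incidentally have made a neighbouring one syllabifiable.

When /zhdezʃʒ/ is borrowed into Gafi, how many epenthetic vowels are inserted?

After substitution the input is /ŋsdeŋʃʒ/.
The unsyllabifiable consonants are /ŋ/, /ŋ/, /ʃ/, /ʒ/; each receives one epenthetic vowel.

4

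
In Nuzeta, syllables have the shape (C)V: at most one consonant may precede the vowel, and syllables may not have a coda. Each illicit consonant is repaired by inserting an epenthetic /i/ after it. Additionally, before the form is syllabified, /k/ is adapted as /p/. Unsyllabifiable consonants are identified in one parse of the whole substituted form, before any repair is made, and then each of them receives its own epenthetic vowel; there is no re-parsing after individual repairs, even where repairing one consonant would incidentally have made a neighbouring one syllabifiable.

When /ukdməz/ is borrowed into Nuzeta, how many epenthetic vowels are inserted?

3

After substitution the input is /updməz/.
The unsyllabifiable consonants are /p/, /d/, /z/; each receives one epenthetic vowel.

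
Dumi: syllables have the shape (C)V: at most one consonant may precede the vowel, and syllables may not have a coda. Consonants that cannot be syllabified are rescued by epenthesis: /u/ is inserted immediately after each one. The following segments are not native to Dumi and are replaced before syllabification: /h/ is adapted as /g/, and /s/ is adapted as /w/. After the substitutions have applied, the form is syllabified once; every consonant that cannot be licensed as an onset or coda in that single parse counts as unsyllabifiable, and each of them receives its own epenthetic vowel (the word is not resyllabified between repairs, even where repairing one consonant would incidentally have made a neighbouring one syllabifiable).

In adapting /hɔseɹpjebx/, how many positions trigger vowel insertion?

4

After substitution the input is /gɔweɹpjebx/.
The unsyllabifiable consonants are /ɹ/, /p/, /b/, /x/; each receives one epenthetic vowel.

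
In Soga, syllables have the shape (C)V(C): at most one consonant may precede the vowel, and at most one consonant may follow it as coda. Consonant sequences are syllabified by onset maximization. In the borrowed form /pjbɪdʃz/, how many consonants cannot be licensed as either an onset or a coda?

The consonants /p/, /j/, /ʃ/, /z/ cannot be parsed into a legal (C)V(C) syllable (at most one coda consonant is licensed; onsets are limited to one consonant).

4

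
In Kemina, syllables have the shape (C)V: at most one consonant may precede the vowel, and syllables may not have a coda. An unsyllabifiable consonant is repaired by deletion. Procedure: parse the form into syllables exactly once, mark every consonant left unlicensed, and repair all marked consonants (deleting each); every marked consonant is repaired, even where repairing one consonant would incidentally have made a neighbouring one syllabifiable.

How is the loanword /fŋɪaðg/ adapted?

Syllabifying with onset maximization leaves /f/, /ð/, /g/ stranded (no codas are permitted; onsets are limited to one consonant).
Deletion applies to /f/, /ð/, /g/.

ŋɪa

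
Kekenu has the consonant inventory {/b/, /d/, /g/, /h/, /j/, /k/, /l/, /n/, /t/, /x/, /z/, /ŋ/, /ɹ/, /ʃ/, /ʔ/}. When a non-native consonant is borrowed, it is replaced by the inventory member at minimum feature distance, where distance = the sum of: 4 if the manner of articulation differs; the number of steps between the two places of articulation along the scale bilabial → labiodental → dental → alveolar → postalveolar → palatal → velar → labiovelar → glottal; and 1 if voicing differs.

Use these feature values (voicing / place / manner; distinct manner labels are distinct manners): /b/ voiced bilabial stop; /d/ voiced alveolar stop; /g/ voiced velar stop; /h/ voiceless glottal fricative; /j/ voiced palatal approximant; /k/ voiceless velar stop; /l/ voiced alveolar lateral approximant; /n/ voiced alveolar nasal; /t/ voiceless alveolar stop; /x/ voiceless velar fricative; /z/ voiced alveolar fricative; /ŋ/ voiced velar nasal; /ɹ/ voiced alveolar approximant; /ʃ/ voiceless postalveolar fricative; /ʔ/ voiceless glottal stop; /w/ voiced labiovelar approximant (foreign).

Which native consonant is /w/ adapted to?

j

/j/ is closest: same manner (approximant), place distance 2 (labiovelar→palatal), same voicing; total 2. Next closest is /ɹ/ at distance 4.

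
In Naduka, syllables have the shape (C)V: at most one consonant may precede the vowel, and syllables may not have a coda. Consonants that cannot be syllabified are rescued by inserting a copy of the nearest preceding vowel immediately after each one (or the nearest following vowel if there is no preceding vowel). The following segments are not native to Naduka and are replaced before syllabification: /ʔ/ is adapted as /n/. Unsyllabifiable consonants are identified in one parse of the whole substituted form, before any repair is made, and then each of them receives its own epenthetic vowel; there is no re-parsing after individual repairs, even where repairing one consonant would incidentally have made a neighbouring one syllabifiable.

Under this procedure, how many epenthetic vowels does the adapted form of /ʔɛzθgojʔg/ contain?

After substitution the input is /nɛzθgojng/.
The unsyllabifiable consonants are /z/, /θ/, /j/, /n/, /g/; each receives one epenthetic vowel.

5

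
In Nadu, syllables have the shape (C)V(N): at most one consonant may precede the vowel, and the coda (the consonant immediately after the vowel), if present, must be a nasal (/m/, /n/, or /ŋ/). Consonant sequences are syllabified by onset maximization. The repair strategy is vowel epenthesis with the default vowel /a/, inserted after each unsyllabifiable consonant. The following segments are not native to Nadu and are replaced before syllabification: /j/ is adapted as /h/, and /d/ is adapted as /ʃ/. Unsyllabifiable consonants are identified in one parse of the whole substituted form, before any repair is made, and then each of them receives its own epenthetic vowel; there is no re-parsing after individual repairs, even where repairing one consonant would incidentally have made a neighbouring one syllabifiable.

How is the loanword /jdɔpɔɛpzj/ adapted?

Substitution: /j/ → /h/, /d/ → /ʃ/, giving /hʃɔpɔɛpzh/.
Under (C)V(N), the unsyllabifiable consonants are /h/, /p/, /z/, /h/ (only a nasal (/m/, /n/, or /ŋ/) is licensed in coda position; onsets are limited to one consonant).
Each unlicensed consonant becomes the onset of a new syllable: /h/ → /ha/, /p/ → /pa/, /z/ → /za/, /h/ → /ha/.

haʃɔpɔɛpazaha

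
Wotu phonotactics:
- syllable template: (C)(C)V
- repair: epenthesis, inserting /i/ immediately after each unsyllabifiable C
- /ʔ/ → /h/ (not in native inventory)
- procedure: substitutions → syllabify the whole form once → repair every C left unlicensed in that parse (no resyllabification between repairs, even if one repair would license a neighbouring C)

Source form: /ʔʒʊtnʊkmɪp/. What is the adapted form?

hʒʊtnʊkmɪpi

Substitution: /ʔ/ → /h/, giving /hʒʊtnʊkmɪp/.
Syllabifying with onset maximization leaves /p/ stranded (no codas are permitted; onsets may contain at most 2 consonants).
Epenthesis after each stranded consonant: /p/ → /pi/.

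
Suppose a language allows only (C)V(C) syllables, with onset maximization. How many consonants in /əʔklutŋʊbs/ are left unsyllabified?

2

Syllabifying with onset maximization leaves /k/, /s/ stranded (at most one coda consonant is licensed; onsets are limited to one consonant).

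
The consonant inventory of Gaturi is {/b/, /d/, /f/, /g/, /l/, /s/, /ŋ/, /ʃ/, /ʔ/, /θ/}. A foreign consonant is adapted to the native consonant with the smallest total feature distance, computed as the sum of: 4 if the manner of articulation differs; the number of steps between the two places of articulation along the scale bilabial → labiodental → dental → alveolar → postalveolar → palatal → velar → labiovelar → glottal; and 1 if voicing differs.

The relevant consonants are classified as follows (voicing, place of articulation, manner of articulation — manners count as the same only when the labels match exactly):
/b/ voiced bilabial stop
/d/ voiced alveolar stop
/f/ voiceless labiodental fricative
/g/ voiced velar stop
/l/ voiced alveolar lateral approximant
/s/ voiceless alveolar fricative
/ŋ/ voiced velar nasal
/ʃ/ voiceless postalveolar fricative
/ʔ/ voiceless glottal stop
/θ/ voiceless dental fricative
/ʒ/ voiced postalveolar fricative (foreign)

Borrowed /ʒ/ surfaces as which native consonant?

ʃ

/ʃ/ is closest: same manner (fricative), place distance 0 (postalveolar→postalveolar), voicing differs (+1); total 1. Next closest is /s/ at distance 2.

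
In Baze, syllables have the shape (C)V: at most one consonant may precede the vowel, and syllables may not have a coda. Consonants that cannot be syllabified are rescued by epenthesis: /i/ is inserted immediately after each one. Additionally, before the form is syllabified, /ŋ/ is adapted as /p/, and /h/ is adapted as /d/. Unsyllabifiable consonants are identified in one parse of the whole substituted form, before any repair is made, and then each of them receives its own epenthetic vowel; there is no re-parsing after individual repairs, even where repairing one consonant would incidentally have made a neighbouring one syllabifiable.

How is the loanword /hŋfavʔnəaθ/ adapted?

Substitution: /h/ → /d/, /ŋ/ → /p/, giving /dpfavʔnəaθ/.
Syllabifying with onset maximization leaves /d/, /p/, /v/, /ʔ/, /θ/ stranded (no codas are permitted; onsets are limited to one consonant).
Epenthesis after each stranded consonant: /d/ → /di/, /p/ → /pi/, /v/ → /vi/, /ʔ/ → /ʔi/, /θ/ → /θi/.

dipifaviʔinəaθi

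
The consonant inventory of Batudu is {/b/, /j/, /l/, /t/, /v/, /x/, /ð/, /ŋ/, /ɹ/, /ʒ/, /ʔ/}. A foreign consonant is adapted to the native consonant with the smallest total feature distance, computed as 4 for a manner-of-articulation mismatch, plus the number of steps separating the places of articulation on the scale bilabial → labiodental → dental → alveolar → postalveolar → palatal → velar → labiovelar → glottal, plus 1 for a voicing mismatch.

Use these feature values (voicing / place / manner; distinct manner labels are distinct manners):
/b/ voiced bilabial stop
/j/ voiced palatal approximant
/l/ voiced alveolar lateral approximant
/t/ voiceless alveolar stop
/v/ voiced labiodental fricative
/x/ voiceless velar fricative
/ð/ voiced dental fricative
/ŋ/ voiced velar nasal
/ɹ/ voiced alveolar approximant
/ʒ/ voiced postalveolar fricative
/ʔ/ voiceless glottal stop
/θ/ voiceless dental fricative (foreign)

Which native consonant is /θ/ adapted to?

ð

/ð/ is closest: same manner (fricative), place distance 0 (dental→dental), voicing differs (+1); total 1. Next closest is /v/ at distance 2.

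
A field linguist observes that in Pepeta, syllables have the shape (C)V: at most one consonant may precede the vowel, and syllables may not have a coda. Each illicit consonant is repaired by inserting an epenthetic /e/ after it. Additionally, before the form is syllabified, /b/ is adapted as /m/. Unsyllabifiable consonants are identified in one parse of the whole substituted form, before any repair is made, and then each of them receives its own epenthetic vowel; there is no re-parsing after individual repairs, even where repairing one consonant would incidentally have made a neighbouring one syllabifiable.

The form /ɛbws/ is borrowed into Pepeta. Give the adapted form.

ɛmewese

Substitution: /b/ → /m/, giving /ɛmws/.
The consonants /m/, /w/, /s/ cannot be parsed into a legal (C)V syllable (no codas are permitted; onsets are limited to one consonant).
Each unlicensed consonant becomes the onset of a new syllable: /m/ → /me/, /w/ → /we/, /s/ → /se/.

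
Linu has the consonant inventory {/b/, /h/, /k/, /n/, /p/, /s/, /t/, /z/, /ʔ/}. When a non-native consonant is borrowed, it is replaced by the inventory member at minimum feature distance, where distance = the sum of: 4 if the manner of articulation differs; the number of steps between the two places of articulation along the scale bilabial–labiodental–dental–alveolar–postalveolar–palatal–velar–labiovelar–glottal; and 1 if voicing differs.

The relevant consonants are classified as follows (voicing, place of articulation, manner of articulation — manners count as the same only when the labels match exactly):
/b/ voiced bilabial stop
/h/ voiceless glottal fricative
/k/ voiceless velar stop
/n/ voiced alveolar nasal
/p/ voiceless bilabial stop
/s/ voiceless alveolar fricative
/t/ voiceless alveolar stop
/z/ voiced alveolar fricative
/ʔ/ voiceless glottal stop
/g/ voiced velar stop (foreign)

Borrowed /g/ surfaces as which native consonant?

/k/ is closest: same manner (stop), place distance 0 (velar→velar), voicing differs (+1); total 1. Next closest is /ʔ/ at distance 3.

k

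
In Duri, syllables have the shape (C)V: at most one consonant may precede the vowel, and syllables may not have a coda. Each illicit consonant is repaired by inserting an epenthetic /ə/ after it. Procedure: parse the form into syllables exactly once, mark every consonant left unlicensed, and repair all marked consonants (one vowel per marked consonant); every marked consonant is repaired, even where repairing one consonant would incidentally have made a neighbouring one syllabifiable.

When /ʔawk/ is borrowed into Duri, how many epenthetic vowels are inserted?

The unsyllabifiable consonants are /w/, /k/; each receives one epenthetic vowel.

2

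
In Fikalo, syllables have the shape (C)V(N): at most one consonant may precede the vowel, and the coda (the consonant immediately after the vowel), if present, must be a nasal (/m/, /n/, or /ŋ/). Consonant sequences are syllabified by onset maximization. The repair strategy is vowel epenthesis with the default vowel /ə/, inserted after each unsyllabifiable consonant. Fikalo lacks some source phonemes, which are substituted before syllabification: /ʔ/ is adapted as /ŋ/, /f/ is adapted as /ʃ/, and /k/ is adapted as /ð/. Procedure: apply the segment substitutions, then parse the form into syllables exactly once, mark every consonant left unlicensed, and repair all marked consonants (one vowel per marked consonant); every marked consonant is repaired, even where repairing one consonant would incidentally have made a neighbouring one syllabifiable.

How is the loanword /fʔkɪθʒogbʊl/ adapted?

ʃəŋəðɪθəʒogəbʊlə

Substitution: /f/ → /ʃ/, /ʔ/ → /ŋ/, /k/ → /ð/, giving /ʃŋðɪθʒogbʊl/.
Under (C)V(N), the unsyllabifiable consonants are /ʃ/, /ŋ/, /θ/, /g/, /l/ (only a nasal (/m/, /n/, or /ŋ/) is licensed in coda position; onsets are limited to one consonant).
Epenthesis after each stranded consonant: /ʃ/ → /ʃə/, /ŋ/ → /ŋə/, /θ/ → /θə/, /g/ → /gə/, /l/ → /lə/.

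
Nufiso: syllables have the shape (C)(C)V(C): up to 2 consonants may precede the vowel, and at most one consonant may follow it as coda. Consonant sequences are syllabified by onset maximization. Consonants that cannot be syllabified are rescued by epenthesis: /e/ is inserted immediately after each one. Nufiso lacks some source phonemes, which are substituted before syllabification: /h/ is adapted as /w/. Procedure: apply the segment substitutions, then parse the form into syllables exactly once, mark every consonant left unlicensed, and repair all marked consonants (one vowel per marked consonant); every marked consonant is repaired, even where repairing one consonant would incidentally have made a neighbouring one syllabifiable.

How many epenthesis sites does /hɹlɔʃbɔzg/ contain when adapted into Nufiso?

After substitution the input is /wɹlɔʃbɔzg/.
The unsyllabifiable consonants are /w/, /g/; each receives one epenthetic vowel.

2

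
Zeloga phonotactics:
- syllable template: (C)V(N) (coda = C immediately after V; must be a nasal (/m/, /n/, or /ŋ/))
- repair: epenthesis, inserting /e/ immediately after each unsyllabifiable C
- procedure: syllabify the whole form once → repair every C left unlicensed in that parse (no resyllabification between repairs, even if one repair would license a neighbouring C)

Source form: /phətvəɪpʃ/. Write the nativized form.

pehətevəɪpeʃe

Under (C)V(N), the unsyllabifiable consonants are /p/, /t/, /p/, /ʃ/ (only a nasal (/m/, /n/, or /ŋ/) is licensed in coda position; onsets are limited to one consonant).
Each unlicensed consonant becomes the onset of a new syllable: /p/ → /pe/, /t/ → /te/, /p/ → /pe/, /ʃ/ → /ʃe/.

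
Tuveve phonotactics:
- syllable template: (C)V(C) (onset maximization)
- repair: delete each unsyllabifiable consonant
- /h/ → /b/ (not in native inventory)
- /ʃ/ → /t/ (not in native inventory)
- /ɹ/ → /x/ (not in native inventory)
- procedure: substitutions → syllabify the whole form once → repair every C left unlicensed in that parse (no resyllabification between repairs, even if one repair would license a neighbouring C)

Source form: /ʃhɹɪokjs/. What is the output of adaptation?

xɪok

Substitution: /ʃ/ → /t/, /h/ → /b/, /ɹ/ → /x/, giving /tbxɪokjs/.
Syllabifying with onset maximization leaves /t/, /b/, /j/, /s/ stranded (at most one coda consonant is licensed; onsets are limited to one consonant).
Each unlicensed consonant is deleted: /t/, /b/, /j/, /s/.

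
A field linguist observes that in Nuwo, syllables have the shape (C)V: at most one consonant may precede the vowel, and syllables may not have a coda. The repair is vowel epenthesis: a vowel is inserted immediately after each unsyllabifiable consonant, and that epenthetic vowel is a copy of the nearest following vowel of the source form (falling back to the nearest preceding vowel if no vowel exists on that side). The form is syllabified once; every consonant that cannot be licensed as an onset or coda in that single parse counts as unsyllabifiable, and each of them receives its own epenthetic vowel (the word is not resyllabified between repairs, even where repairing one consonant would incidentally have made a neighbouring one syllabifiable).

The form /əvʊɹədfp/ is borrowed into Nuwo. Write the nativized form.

əvʊɹədəfəpə

Syllabifying with onset maximization leaves /d/, /f/, /p/ stranded (no codas are permitted; onsets are limited to one consonant).
Inserting the epenthetic vowel yields /d/ → /də/, /f/ → /fə/, /p/ → /pə/.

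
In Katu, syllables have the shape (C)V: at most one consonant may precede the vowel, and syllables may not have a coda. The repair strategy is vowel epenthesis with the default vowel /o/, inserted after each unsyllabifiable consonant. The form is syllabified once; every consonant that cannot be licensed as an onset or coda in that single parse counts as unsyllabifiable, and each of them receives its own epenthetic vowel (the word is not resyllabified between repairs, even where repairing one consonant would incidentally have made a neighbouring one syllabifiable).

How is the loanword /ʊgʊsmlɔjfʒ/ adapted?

ʊgʊsomolɔjofoʒo

Syllabifying with onset maximization leaves /s/, /m/, /j/, /f/, /ʒ/ stranded (no codas are permitted; onsets are limited to one consonant).
Epenthesis after each stranded consonant: /s/ → /so/, /m/ → /mo/, /j/ → /jo/, /f/ → /fo/, /ʒ/ → /ʒo/.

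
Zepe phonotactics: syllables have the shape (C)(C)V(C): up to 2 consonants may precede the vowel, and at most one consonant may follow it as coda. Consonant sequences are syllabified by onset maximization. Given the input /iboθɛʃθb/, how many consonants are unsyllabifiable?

The consonants /θ/, /b/ cannot be parsed into a legal (C)(C)V(C) syllable (at most one coda consonant is licensed; onsets may contain at most 2 consonants).

2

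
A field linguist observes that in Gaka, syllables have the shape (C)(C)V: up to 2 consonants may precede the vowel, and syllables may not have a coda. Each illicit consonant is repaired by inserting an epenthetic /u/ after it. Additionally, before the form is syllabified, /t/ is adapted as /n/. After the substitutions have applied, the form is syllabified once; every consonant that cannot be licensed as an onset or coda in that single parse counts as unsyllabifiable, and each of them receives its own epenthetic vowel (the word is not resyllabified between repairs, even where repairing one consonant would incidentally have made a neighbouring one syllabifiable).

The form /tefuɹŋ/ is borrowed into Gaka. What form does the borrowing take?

nefuɹuŋu

Substitution: /t/ → /n/, giving /nefuɹŋ/.
Under (C)(C)V, the unsyllabifiable consonants are /ɹ/, /ŋ/ (no codas are permitted; onsets may contain at most 2 consonants).
Inserting the epenthetic vowel yields /ɹ/ → /ɹu/, /ŋ/ → /ŋu/.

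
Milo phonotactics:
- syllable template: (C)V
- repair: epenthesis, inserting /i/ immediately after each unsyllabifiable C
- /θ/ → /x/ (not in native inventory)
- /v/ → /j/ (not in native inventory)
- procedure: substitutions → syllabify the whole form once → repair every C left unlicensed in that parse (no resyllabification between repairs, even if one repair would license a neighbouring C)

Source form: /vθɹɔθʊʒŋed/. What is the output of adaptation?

jixiɹɔxʊʒiŋedi

Substitution: /v/ → /j/, /θ/ → /x/, giving /jxɹɔxʊʒŋed/.
Under (C)V, the unsyllabifiable consonants are /j/, /x/, /ʒ/, /d/ (no codas are permitted; onsets are limited to one consonant).
Epenthesis after each stranded consonant: /j/ → /ji/, /x/ → /xi/, /ʒ/ → /ʒi/, /d/ → /di/.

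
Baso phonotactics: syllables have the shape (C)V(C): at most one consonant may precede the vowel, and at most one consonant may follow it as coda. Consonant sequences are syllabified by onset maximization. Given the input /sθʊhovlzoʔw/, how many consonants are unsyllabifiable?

Under (C)V(C), the unsyllabifiable consonants are /s/, /l/, /w/ (at most one coda consonant is licensed; onsets are limited to one consonant).

3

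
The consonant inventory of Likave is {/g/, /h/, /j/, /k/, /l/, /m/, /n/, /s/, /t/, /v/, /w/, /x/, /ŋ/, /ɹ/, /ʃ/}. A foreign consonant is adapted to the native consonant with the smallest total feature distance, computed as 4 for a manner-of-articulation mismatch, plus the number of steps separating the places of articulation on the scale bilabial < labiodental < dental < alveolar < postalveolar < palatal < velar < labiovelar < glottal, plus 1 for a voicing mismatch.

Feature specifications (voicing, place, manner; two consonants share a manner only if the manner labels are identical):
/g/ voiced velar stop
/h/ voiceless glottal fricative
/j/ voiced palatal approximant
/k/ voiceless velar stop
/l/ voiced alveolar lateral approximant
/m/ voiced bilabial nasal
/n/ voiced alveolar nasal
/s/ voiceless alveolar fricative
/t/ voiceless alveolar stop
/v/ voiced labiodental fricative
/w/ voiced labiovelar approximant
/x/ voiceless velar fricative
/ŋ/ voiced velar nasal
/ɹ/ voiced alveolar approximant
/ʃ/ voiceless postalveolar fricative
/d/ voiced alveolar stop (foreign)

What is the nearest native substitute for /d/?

t

/t/ is closest: same manner (stop), place distance 0 (alveolar→alveolar), voicing differs (+1); total 1. Next closest is /g/ at distance 3.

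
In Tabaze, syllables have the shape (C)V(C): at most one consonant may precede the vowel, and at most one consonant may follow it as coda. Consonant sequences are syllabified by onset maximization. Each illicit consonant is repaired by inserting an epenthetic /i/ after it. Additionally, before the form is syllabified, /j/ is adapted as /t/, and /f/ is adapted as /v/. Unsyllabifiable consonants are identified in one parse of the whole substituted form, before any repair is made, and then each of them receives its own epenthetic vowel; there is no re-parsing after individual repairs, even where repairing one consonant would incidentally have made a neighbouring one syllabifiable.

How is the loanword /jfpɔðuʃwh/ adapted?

tivipɔðuʃwihi

Substitution: /j/ → /t/, /f/ → /v/, giving /tvpɔðuʃwh/.
Syllabifying with onset maximization leaves /t/, /v/, /w/, /h/ stranded (at most one coda consonant is licensed; onsets are limited to one consonant).
Epenthesis after each stranded consonant: /t/ → /ti/, /v/ → /vi/, /w/ → /wi/, /h/ → /hi/.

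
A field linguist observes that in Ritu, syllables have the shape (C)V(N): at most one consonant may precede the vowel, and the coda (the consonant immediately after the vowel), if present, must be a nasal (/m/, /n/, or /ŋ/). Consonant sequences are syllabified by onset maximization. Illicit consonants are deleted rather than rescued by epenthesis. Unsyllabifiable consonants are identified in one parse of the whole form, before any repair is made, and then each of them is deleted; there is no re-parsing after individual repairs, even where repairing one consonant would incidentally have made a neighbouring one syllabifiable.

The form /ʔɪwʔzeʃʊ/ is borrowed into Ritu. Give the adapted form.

The consonants /w/, /ʔ/ cannot be parsed into a legal (C)V(N) syllable (only a nasal (/m/, /n/, or /ŋ/) is licensed in coda position; onsets are limited to one consonant).
Each unlicensed consonant is deleted: /w/, /ʔ/.

ʔɪzeʃʊ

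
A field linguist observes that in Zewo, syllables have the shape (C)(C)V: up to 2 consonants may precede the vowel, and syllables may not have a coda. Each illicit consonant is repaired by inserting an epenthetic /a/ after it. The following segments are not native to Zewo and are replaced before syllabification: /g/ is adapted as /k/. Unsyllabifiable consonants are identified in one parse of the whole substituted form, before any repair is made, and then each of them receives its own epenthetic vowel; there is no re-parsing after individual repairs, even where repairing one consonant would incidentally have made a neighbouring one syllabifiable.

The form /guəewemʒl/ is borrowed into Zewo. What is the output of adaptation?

kuəewemaʒala

Substitution: /g/ → /k/, giving /kuəewemʒl/.
Syllabifying with onset maximization leaves /m/, /ʒ/, /l/ stranded (no codas are permitted; onsets may contain at most 2 consonants).
Each unlicensed consonant becomes the onset of a new syllable: /m/ → /ma/, /ʒ/ → /ʒa/, /l/ → /la/.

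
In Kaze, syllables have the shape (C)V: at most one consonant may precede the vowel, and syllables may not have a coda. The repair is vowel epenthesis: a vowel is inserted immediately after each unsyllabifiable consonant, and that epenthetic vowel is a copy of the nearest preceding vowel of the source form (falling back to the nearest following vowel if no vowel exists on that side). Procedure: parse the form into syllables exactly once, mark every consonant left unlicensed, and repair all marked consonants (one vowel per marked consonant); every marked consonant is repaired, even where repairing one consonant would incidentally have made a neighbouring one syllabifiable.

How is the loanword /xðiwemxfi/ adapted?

xiðiwemexefi

The consonants /x/, /m/, /x/ cannot be parsed into a legal (C)V syllable (no codas are permitted; onsets are limited to one consonant).
Each unlicensed consonant becomes the onset of a new syllable: /x/ → /xi/, /m/ → /me/, /x/ → /xe/.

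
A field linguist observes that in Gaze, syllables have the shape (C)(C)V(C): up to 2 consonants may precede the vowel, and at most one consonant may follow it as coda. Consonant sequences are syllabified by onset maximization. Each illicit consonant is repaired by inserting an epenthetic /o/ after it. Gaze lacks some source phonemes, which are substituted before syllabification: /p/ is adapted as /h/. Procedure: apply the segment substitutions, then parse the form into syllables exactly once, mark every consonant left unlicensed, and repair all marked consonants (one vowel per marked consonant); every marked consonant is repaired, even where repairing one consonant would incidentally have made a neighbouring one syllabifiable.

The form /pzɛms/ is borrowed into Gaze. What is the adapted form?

hzɛmso

Substitution: /p/ → /h/, giving /hzɛms/.
Under (C)(C)V(C), the unsyllabifiable consonants are /s/ (at most one coda consonant is licensed; onsets may contain at most 2 consonants).
Inserting the epenthetic vowel yields /s/ → /so/.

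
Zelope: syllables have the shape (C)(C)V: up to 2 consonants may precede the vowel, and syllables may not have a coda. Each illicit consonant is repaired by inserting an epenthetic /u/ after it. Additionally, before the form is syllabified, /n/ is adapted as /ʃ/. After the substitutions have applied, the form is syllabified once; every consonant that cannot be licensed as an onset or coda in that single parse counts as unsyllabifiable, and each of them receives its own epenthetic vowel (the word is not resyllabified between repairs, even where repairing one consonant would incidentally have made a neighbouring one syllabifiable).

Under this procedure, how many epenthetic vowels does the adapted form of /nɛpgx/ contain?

After substitution the input is /ʃɛpgx/.
The unsyllabifiable consonants are /p/, /g/, /x/; each receives one epenthetic vowel.

3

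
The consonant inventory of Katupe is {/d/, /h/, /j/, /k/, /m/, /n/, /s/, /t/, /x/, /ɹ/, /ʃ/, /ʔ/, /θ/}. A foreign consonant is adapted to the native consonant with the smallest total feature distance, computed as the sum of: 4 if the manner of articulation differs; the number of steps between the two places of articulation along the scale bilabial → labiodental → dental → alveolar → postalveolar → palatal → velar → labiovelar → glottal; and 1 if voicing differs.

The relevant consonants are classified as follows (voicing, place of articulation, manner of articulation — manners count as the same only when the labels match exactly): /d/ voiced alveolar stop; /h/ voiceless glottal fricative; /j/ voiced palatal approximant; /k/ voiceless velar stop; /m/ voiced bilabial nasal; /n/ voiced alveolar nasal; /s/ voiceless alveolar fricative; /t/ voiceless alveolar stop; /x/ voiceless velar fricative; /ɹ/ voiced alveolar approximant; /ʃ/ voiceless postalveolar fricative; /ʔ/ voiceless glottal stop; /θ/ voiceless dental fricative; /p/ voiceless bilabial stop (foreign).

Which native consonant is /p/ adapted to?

t

/t/ is closest: same manner (stop), place distance 3 (bilabial→alveolar), same voicing; total 3. Next closest is /d/ at distance 4.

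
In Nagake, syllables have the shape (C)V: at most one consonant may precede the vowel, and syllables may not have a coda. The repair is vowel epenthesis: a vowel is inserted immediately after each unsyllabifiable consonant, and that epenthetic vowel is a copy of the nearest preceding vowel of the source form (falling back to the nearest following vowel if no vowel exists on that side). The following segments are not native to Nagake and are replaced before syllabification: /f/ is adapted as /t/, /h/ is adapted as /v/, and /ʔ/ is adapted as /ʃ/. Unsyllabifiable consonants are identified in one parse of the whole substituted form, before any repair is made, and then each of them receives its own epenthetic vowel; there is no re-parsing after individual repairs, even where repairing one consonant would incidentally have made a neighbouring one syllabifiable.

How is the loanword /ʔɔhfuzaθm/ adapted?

ʃɔvɔtuzaθama

Substitution: /ʔ/ → /ʃ/, /h/ → /v/, /f/ → /t/, giving /ʃɔvtuzaθm/.
Syllabifying with onset maximization leaves /v/, /θ/, /m/ stranded (no codas are permitted; onsets are limited to one consonant).
Epenthesis after each stranded consonant: /v/ → /vɔ/, /θ/ → /θa/, /m/ → /ma/.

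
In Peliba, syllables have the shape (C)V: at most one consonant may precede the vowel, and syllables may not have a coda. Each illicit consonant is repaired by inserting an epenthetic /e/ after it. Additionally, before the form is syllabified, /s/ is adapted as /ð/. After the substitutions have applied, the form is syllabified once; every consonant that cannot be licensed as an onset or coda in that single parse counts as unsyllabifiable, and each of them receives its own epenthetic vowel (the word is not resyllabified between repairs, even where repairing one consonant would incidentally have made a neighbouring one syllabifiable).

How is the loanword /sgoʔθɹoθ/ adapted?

Substitution: /s/ → /ð/, giving /ðgoʔθɹoθ/.
The consonants /ð/, /ʔ/, /θ/, /θ/ cannot be parsed into a legal (C)V syllable (no codas are permitted; onsets are limited to one consonant).
Epenthesis after each stranded consonant: /ð/ → /ðe/, /ʔ/ → /ʔe/, /θ/ → /θe/, /θ/ → /θe/.

ðegoʔeθeɹoθe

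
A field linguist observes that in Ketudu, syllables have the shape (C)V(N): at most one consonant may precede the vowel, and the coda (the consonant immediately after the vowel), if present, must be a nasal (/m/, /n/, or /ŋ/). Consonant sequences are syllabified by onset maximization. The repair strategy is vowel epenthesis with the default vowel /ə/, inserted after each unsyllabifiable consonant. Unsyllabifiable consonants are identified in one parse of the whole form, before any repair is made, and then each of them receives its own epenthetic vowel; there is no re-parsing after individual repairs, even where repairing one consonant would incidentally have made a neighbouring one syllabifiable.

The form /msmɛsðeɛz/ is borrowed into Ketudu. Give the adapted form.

The consonants /m/, /s/, /s/, /z/ cannot be parsed into a legal (C)V(N) syllable (only a nasal (/m/, /n/, or /ŋ/) is licensed in coda position; onsets are limited to one consonant).
Inserting the epenthetic vowel yields /m/ → /mə/, /s/ → /sə/, /s/ → /sə/, /z/ → /zə/.

məsəmɛsəðeɛzə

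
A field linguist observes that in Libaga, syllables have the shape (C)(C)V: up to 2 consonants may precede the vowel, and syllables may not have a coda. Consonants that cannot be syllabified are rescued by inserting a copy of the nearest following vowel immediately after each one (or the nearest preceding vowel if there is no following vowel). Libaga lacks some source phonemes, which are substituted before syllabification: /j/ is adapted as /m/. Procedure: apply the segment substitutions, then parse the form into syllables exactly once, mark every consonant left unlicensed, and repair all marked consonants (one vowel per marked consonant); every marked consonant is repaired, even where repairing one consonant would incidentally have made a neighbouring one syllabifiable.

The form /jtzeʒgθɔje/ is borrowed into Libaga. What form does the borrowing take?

metzeʒɔgθɔme

Substitution: /j/ → /m/, giving /mtzeʒgθɔme/.
Under (C)(C)V, the unsyllabifiable consonants are /m/, /ʒ/ (no codas are permitted; onsets may contain at most 2 consonants).
Each unlicensed consonant becomes the onset of a new syllable: /m/ → /me/, /ʒ/ → /ʒɔ/.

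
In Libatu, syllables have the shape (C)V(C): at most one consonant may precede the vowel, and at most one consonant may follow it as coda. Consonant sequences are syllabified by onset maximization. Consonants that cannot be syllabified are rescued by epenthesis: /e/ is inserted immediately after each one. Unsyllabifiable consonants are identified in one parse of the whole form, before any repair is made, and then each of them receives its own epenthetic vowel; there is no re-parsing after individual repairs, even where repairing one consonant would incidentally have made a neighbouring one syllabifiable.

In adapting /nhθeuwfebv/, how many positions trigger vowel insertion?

3

The unsyllabifiable consonants are /n/, /h/, /v/; each receives one epenthetic vowel.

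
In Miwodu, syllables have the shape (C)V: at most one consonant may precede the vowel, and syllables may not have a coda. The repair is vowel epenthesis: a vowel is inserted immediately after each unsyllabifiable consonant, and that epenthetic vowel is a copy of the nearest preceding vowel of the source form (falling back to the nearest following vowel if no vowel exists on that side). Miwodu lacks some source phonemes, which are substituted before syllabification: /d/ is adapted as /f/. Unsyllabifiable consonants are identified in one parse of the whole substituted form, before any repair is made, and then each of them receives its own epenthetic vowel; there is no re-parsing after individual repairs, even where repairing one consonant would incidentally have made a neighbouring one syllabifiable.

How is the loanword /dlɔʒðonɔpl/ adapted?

Substitution: /d/ → /f/, giving /flɔʒðonɔpl/.
Syllabifying with onset maximization leaves /f/, /ʒ/, /p/, /l/ stranded (no codas are permitted; onsets are limited to one consonant).
Epenthesis after each stranded consonant: /f/ → /fɔ/, /ʒ/ → /ʒɔ/, /p/ → /pɔ/, /l/ → /lɔ/.

fɔlɔʒɔðonɔpɔlɔ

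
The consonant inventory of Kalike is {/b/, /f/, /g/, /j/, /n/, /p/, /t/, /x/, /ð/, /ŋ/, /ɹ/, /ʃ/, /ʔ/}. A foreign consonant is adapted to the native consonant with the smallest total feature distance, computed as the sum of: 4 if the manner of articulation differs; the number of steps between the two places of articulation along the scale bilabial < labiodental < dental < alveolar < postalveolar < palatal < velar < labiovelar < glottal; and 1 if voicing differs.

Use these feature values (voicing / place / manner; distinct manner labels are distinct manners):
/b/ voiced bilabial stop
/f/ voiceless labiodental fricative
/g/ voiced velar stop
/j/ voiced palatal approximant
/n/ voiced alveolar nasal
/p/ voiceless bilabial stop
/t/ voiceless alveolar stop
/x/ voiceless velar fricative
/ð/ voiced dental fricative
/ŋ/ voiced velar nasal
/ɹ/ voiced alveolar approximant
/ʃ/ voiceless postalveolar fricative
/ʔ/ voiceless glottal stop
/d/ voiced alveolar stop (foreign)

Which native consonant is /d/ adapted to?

/t/ is closest: same manner (stop), place distance 0 (alveolar→alveolar), voicing differs (+1); total 1. Next closest is /b/ at distance 3.

t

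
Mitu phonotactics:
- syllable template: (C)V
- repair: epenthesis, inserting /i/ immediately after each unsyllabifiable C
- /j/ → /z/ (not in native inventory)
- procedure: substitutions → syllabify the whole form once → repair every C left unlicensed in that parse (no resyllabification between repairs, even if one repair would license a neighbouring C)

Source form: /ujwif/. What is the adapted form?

uziwifi

Substitution: /j/ → /z/, giving /uzwif/.
Under (C)V, the unsyllabifiable consonants are /z/, /f/ (no codas are permitted; onsets are limited to one consonant).
Inserting the epenthetic vowel yields /z/ → /zi/, /f/ → /fi/.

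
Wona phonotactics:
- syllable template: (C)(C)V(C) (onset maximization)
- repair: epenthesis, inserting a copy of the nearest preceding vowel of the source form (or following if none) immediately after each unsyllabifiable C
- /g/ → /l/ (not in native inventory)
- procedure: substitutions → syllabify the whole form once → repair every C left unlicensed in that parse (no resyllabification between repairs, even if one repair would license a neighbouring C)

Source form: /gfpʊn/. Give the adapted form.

lʊfpʊn

Substitution: /g/ → /l/, giving /lfpʊn/.
The consonants /l/ cannot be parsed into a legal (C)(C)V(C) syllable (at most one coda consonant is licensed; onsets may contain at most 2 consonants).
Inserting the epenthetic vowel yields /l/ → /lʊ/.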